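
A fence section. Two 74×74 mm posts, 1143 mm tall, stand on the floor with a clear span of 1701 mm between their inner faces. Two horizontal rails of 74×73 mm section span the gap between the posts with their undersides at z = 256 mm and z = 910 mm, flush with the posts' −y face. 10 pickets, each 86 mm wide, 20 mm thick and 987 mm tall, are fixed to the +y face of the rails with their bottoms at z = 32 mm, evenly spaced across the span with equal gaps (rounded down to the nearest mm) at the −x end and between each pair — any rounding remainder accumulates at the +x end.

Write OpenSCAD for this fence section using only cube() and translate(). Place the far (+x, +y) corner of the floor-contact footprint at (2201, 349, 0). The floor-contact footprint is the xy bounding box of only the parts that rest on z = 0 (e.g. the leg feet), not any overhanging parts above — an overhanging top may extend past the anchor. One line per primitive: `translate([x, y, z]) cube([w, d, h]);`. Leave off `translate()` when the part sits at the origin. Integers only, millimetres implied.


translate([352, 275, 0]) cube([74, 74, 1143]);
translate([2127, 275, 0]) cube([74, 74, 1143]);
translate([426, 275, 256]) cube([1701, 74, 73]);
translate([426, 275, 910]) cube([1701, 74, 73]);
translate([502, 349, 32]) cube([86, 20, 987]);
translate([664, 349, 32]) cube([86, 20, 987]);
translate([826, 349, 32]) cube([86, 20, 987]);
translate([988, 349, 32]) cube([86, 20, 987]);
translate([1150, 349, 32]) cube([86, 20, 987]);
translate([1312, 349, 32]) cube([86, 20, 987]);
translate([1474, 349, 32]) cube([86, 20, 987]);
translate([1636, 349, 32]) cube([86, 20, 987]);
translate([1798, 349, 32]) cube([86, 20, 987]);
translate([1960, 349, 32]) cube([86, 20, 987]);


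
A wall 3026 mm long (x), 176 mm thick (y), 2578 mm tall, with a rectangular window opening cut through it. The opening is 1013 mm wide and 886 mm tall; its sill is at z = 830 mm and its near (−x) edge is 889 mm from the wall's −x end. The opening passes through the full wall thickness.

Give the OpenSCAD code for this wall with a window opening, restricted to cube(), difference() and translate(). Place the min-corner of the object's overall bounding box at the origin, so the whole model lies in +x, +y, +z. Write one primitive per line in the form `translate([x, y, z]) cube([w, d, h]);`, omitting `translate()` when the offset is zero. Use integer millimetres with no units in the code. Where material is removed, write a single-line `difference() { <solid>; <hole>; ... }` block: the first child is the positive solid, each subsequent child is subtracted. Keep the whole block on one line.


difference() { cube([3026, 176, 2578]); translate([889, 0, 830]) cube([1013, 176, 886]); }


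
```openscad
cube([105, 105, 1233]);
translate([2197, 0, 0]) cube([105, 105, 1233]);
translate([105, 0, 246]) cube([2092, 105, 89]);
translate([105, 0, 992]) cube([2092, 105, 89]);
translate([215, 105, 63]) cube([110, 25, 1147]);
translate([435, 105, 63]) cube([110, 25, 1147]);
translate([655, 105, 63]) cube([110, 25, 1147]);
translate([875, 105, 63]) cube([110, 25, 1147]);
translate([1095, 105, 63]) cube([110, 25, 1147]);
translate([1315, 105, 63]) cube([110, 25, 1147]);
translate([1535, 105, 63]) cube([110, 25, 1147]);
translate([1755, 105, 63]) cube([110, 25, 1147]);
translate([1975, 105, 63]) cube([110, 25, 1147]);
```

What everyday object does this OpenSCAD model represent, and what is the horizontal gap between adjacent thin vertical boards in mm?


A fence section. The picket gap is 110 mm.

Two posts, two rails, 9 pickets — a fence section. Span 2092 mm holds 9 pickets of 110 mm with 10 equal gaps: ⌊(2092 − 9·110) / 10⌋ = 110 mm.


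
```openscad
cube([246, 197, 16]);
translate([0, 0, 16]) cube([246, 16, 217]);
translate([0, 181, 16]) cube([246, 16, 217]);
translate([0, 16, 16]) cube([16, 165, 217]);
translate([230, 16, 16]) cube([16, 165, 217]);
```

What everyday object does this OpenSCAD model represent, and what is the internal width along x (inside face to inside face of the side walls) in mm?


An open box. The internal width is 214 mm.

A 246×197 base slab with four walls standing on it — an open box. The base is 246 mm wide and the walls are 16 mm thick, so the internal width is 246 − 2 × 16 = 214 mm.


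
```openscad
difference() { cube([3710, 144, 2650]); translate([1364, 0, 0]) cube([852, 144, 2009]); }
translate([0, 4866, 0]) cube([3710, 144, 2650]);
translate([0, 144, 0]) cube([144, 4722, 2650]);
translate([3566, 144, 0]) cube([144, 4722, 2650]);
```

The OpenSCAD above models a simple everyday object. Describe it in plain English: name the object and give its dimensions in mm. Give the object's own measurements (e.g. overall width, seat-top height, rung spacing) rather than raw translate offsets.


A single room: four walls, each 2650 mm tall and 144 mm thick, enclosing an outside footprint 3710×5010 mm (x × y), no floor or roof. The front and back walls (−y and +y sides) run the full x-width; the side walls fit between their inner faces. A door opening 852 mm wide and 2009 mm tall is cut through the front wall from the floor up, its −x edge 1364 mm from the wall's −x end.


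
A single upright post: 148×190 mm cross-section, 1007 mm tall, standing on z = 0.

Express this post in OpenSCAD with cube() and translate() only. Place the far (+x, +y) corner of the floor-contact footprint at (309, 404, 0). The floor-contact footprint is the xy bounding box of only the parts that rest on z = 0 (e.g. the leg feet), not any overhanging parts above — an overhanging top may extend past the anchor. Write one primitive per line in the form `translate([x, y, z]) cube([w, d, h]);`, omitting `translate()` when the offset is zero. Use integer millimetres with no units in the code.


translate([161, 214, 0]) cube([148, 190, 1007]);


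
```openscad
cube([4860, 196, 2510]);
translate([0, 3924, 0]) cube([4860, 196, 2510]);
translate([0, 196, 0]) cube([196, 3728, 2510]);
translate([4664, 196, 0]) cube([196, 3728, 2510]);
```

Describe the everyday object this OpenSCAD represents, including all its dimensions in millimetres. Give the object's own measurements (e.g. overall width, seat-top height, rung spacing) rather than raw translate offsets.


The wall frame of a small rectangular building: four walls, each 2510 mm tall and 196 mm thick, enclosing a footprint 4860 mm (x) by 4120 mm (y) outside-to-outside, with no floor or roof. The front and back walls (the −y and +y sides) span the full width; the two side walls fit between them.


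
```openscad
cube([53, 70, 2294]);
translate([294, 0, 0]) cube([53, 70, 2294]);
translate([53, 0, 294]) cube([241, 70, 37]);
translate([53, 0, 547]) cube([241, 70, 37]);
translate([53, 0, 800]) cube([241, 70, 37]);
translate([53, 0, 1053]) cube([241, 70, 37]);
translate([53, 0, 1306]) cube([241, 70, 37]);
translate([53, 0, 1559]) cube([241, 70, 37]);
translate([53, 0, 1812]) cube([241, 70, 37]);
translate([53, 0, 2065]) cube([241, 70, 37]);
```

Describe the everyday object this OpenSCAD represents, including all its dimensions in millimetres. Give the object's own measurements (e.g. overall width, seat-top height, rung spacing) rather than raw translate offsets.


A straight ladder. Two 53×70 mm vertical rails, 2294 mm tall, stand 347 mm apart (outside-to-outside) with their front faces coplanar on the −y side. 8 rungs, each 70 mm deep and 37 mm tall, span between the inner faces of the rails, front faces flush with the rails. The lowest rung's underside is at z = 294 mm and rungs are spaced 253 mm apart (underside to underside).


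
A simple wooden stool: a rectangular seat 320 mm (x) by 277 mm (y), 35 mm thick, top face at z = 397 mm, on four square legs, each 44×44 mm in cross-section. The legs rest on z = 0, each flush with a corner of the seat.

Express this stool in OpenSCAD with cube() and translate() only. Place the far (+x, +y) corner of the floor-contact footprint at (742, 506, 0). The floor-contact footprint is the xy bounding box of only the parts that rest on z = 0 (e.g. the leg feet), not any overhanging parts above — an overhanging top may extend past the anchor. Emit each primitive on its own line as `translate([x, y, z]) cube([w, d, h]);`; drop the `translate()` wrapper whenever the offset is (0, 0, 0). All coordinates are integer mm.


translate([422, 229, 362]) cube([320, 277, 35]);
translate([422, 229, 0]) cube([44, 44, 362]);
translate([698, 229, 0]) cube([44, 44, 362]);
translate([422, 462, 0]) cube([44, 44, 362]);
translate([698, 462, 0]) cube([44, 44, 362]);


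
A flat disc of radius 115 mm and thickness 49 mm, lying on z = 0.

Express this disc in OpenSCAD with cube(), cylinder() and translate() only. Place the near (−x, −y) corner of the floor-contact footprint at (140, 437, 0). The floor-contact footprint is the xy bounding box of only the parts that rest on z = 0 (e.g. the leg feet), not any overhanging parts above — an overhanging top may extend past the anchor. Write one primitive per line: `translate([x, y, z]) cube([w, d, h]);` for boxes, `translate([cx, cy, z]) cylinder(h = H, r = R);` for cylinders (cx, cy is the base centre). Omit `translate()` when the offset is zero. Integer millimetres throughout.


translate([255, 552, 0]) cylinder(h = 49, r = 115);


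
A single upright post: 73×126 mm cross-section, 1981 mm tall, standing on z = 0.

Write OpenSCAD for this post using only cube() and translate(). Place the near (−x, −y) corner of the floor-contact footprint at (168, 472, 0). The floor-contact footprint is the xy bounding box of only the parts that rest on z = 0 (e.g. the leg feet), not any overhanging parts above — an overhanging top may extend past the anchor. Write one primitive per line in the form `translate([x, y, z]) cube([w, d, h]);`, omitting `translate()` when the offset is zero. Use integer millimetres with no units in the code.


translate([168, 472, 0]) cube([73, 126, 1981]);


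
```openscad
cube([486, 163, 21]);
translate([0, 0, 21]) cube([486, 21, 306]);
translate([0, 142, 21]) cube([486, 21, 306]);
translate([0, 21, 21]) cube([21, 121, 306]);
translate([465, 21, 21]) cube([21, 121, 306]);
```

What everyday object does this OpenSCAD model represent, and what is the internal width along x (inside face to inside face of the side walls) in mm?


An open box. The internal width is 444 mm.

A 486×163 base slab with four walls standing on it — an open box. The base is 486 mm wide and the walls are 21 mm thick, so the internal width is 486 − 2 × 21 = 444 mm.


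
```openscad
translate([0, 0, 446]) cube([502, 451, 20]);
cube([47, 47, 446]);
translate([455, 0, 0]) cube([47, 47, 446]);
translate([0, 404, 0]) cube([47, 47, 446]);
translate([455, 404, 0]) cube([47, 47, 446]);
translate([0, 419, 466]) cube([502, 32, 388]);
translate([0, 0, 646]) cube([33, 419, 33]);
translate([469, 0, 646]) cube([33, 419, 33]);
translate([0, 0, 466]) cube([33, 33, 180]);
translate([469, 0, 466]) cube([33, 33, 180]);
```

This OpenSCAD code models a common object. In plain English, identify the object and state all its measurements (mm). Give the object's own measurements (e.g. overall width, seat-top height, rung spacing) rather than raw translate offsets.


A chair. The seat is a 502×451×20 mm slab with its top at z = 466 mm, on four 47×47 mm corner legs (flush with the seat edges, standing on z = 0). A flat backrest 32 mm thick, 388 mm tall, spans the full seat width and rises from the seat top along its +y edge, rear face flush with the rear of the seat. Two armrests of 33×33 mm section run along each side from the seat's front edge to the front of the backrest, top faces 213 mm above the seat top and outer faces flush with the seat's x-edges; a 33×33 mm post under the front of each armrest stands on the seat at the front corner.


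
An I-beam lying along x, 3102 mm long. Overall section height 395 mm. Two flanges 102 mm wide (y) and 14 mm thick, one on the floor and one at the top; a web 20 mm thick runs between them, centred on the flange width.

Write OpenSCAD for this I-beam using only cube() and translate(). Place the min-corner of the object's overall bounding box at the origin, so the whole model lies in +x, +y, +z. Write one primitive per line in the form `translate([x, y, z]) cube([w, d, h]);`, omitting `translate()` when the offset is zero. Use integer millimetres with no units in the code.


cube([3102, 102, 14]);
translate([0, 41, 14]) cube([3102, 20, 367]);
translate([0, 0, 381]) cube([3102, 102, 14]);


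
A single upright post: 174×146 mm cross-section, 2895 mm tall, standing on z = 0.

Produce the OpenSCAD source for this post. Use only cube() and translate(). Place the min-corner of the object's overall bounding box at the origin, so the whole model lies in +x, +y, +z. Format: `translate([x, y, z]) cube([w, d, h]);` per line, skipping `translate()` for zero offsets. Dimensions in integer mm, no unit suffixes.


cube([174, 146, 2895]);


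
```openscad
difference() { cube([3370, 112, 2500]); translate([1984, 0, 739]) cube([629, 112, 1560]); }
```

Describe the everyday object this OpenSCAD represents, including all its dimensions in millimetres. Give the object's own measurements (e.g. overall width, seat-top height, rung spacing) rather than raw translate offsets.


A wall 3370 mm long (x), 112 mm thick (y), 2500 mm tall, with a rectangular window opening cut through it. The opening is 629 mm wide and 1560 mm tall; its sill is at z = 739 mm and its near (−x) edge is 1984 mm from the wall's −x end. The opening passes through the full wall thickness.


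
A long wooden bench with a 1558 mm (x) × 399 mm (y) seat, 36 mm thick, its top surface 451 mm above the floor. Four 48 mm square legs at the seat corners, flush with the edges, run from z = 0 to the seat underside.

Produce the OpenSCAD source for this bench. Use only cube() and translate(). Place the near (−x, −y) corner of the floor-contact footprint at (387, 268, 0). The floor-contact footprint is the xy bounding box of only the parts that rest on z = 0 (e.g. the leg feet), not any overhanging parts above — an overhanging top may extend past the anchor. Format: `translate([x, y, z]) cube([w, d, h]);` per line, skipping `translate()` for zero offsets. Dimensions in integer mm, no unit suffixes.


translate([387, 268, 415]) cube([1558, 399, 36]);
translate([387, 268, 0]) cube([48, 48, 415]);
translate([387, 619, 0]) cube([48, 48, 415]);
translate([1897, 268, 0]) cube([48, 48, 415]);
translate([1897, 619, 0]) cube([48, 48, 415]);


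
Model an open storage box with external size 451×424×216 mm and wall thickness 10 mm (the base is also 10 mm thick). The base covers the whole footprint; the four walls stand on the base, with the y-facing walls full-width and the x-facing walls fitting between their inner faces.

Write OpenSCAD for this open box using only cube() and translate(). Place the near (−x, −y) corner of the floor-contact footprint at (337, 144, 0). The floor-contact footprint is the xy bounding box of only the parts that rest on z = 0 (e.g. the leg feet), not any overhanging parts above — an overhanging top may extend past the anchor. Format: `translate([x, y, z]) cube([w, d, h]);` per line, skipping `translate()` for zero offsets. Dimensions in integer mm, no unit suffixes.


translate([337, 144, 0]) cube([451, 424, 10]);
translate([337, 144, 10]) cube([451, 10, 206]);
translate([337, 558, 10]) cube([451, 10, 206]);
translate([337, 154, 10]) cube([10, 404, 206]);
translate([778, 154, 10]) cube([10, 404, 206]);


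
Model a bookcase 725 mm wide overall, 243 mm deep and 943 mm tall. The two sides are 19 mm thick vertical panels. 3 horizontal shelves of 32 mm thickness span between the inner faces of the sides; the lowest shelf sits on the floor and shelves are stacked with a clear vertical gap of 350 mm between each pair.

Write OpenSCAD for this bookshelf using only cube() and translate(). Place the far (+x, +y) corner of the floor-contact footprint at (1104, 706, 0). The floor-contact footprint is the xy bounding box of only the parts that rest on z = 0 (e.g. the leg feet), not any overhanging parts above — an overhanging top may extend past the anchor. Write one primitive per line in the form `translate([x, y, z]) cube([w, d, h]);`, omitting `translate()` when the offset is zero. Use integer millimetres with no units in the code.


translate([379, 463, 0]) cube([19, 243, 943]);
translate([1085, 463, 0]) cube([19, 243, 943]);
translate([398, 463, 0]) cube([687, 243, 32]);
translate([398, 463, 382]) cube([687, 243, 32]);
translate([398, 463, 764]) cube([687, 243, 32]);


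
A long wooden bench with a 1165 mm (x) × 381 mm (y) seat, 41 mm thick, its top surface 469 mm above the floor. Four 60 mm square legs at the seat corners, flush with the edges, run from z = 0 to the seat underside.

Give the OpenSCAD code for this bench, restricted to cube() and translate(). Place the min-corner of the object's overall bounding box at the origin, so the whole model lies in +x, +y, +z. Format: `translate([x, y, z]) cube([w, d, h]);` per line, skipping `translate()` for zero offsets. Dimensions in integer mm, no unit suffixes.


translate([0, 0, 428]) cube([1165, 381, 41]);
cube([60, 60, 428]);
translate([0, 321, 0]) cube([60, 60, 428]);
translate([1105, 0, 0]) cube([60, 60, 428]);
translate([1105, 321, 0]) cube([60, 60, 428]);


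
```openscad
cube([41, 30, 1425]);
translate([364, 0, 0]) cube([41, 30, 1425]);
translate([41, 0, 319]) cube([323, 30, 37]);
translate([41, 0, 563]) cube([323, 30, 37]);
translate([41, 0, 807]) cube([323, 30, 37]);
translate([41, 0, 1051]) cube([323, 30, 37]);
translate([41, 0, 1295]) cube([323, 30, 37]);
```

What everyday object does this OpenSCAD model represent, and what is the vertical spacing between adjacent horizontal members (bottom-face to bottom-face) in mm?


A ladder. The rung spacing is 244 mm.

Two tall 41×30 posts with 5 short bars between them — a ladder. Adjacent rungs sit at z = 319 and z = 563, so the spacing is 563 − 319 = 244 mm.


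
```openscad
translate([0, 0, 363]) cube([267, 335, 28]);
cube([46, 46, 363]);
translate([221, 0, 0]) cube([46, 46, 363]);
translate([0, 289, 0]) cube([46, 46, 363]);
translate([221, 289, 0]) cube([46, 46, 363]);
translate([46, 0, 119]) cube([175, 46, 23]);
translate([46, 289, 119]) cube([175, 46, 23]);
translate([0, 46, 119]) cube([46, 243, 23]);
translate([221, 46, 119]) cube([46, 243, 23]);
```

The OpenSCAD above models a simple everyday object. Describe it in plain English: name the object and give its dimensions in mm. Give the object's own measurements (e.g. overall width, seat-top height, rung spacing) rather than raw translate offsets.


A four-legged stool. The seat is a 267×335×28 mm slab whose top surface is at z = 391 mm; four square legs, each 46×46 mm in cross-section, run from the floor (z = 0) to the underside of the seat, each flush with a corner of the seat. Four stretchers, 46 mm wide and 23 mm tall, connect adjacent legs with their undersides at z = 119 mm, each running between the inner faces of the legs it joins and aligned with the legs' outer faces on the other axis.


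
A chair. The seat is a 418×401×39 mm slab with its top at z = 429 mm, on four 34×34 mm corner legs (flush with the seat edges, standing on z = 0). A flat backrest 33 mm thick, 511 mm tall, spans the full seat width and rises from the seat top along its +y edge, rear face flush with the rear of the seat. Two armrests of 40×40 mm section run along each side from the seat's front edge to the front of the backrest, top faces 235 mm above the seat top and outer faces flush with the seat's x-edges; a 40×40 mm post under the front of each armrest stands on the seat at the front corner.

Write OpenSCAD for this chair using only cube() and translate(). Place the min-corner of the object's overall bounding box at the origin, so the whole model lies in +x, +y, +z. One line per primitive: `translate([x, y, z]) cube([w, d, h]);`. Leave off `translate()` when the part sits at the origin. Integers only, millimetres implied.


// leg_h = 429 - 39 = 390
// arm post h = 235 - 40 = 195
translate([0, 0, 390]) cube([418, 401, 39]);
cube([34, 34, 390]);
translate([384, 0, 0]) cube([34, 34, 390]);
translate([0, 367, 0]) cube([34, 34, 390]);
translate([384, 367, 0]) cube([34, 34, 390]);
translate([0, 368, 429]) cube([418, 33, 511]);
translate([0, 0, 624]) cube([40, 368, 40]);
translate([378, 0, 624]) cube([40, 368, 40]);
translate([0, 0, 429]) cube([40, 40, 195]);
translate([378, 0, 429]) cube([40, 40, 195]);


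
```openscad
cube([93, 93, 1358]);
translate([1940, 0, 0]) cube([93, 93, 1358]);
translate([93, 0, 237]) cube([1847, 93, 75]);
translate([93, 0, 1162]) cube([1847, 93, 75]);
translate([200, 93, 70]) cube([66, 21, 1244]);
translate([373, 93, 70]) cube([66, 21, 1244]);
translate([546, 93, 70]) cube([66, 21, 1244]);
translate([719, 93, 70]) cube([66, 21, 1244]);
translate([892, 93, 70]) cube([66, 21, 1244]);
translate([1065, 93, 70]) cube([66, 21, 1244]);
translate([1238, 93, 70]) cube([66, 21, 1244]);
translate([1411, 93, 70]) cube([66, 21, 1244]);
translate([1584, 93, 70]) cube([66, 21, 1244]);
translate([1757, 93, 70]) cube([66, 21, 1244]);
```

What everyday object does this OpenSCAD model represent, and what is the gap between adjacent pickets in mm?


A fence section. The picket gap is 107 mm.

Two posts, two rails, 10 pickets — a fence section. Span 1847 mm holds 10 pickets of 66 mm with 11 equal gaps: ⌊(1847 − 10·66) / 11⌋ = 107 mm.


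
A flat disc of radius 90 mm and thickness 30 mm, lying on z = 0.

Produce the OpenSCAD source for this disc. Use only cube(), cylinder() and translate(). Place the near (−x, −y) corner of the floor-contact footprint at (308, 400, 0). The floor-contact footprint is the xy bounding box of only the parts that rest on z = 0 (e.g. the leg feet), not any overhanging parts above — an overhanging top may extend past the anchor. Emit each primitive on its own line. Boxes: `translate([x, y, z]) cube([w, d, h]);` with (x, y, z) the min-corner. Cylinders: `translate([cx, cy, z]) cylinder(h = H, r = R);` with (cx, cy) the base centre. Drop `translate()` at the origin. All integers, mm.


translate([398, 490, 0]) cylinder(h = 30, r = 90);


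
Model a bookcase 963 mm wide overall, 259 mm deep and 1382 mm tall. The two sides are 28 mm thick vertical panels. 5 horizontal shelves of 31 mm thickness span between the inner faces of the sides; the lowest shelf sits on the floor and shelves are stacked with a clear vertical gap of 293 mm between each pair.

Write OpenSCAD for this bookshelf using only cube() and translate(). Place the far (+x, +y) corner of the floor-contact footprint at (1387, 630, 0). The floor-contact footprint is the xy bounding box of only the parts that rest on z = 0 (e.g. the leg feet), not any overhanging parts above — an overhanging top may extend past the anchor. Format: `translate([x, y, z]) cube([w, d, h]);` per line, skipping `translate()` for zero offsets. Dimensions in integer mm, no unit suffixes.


translate([424, 371, 0]) cube([28, 259, 1382]);
translate([1359, 371, 0]) cube([28, 259, 1382]);
translate([452, 371, 0]) cube([907, 259, 31]);
translate([452, 371, 324]) cube([907, 259, 31]);
translate([452, 371, 648]) cube([907, 259, 31]);
translate([452, 371, 972]) cube([907, 259, 31]);
translate([452, 371, 1296]) cube([907, 259, 31]);


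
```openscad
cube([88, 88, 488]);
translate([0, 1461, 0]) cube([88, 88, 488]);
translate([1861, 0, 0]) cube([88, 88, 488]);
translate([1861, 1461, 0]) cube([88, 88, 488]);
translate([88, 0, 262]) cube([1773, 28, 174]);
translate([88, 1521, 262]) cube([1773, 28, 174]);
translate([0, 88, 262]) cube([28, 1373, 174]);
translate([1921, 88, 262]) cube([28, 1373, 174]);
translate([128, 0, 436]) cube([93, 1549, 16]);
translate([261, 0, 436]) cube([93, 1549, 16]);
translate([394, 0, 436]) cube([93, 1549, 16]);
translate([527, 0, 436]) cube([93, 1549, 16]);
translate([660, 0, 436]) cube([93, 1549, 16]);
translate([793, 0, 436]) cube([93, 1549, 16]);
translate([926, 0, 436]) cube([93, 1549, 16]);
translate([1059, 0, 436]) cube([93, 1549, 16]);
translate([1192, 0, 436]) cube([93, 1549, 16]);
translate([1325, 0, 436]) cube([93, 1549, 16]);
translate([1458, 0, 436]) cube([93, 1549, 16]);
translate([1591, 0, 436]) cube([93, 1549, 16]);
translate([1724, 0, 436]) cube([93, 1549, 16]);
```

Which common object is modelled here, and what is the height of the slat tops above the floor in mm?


A bed frame. The slat-top height is 452 mm.

Four posts, four rails, and a row of slats — a bed frame. Slats sit on the rails at z = 262 + 174 = 436; with slat thickness 16, the top is 452 mm.


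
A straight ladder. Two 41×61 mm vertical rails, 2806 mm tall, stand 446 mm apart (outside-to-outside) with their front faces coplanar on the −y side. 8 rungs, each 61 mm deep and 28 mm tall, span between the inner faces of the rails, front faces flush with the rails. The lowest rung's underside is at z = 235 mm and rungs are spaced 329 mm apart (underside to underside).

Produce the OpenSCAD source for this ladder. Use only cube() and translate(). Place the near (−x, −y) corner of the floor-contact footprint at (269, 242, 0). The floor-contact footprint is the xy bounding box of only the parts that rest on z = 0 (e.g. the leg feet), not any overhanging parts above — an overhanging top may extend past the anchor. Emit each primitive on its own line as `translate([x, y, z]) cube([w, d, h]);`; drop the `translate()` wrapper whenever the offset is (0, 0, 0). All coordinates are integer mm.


translate([269, 242, 0]) cube([41, 61, 2806]);
translate([674, 242, 0]) cube([41, 61, 2806]);
translate([310, 242, 235]) cube([364, 61, 28]);
translate([310, 242, 564]) cube([364, 61, 28]);
translate([310, 242, 893]) cube([364, 61, 28]);
translate([310, 242, 1222]) cube([364, 61, 28]);
translate([310, 242, 1551]) cube([364, 61, 28]);
translate([310, 242, 1880]) cube([364, 61, 28]);
translate([310, 242, 2209]) cube([364, 61, 28]);
translate([310, 242, 2538]) cube([364, 61, 28]);


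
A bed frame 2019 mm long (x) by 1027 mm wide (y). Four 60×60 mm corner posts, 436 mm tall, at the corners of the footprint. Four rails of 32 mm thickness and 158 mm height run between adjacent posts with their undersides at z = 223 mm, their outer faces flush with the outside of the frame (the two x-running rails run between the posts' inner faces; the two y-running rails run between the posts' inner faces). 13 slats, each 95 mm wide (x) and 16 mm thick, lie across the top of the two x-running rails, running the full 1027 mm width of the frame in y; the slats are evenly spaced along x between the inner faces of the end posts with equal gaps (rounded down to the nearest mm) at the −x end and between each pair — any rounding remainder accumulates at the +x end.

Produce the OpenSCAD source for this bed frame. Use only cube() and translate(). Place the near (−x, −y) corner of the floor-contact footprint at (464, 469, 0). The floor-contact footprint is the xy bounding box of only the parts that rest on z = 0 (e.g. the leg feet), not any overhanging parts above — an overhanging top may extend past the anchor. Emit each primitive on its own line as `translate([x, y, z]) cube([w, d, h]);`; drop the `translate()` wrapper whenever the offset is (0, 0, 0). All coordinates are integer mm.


translate([464, 469, 0]) cube([60, 60, 436]);
translate([464, 1436, 0]) cube([60, 60, 436]);
translate([2423, 469, 0]) cube([60, 60, 436]);
translate([2423, 1436, 0]) cube([60, 60, 436]);
translate([524, 469, 223]) cube([1899, 32, 158]);
translate([524, 1464, 223]) cube([1899, 32, 158]);
translate([464, 529, 223]) cube([32, 907, 158]);
translate([2451, 529, 223]) cube([32, 907, 158]);
translate([571, 469, 381]) cube([95, 1027, 16]);
translate([713, 469, 381]) cube([95, 1027, 16]);
translate([855, 469, 381]) cube([95, 1027, 16]);
translate([997, 469, 381]) cube([95, 1027, 16]);
translate([1139, 469, 381]) cube([95, 1027, 16]);
translate([1281, 469, 381]) cube([95, 1027, 16]);
translate([1423, 469, 381]) cube([95, 1027, 16]);
translate([1565, 469, 381]) cube([95, 1027, 16]);
translate([1707, 469, 381]) cube([95, 1027, 16]);
translate([1849, 469, 381]) cube([95, 1027, 16]);
translate([1991, 469, 381]) cube([95, 1027, 16]);
translate([2133, 469, 381]) cube([95, 1027, 16]);
translate([2275, 469, 381]) cube([95, 1027, 16]);


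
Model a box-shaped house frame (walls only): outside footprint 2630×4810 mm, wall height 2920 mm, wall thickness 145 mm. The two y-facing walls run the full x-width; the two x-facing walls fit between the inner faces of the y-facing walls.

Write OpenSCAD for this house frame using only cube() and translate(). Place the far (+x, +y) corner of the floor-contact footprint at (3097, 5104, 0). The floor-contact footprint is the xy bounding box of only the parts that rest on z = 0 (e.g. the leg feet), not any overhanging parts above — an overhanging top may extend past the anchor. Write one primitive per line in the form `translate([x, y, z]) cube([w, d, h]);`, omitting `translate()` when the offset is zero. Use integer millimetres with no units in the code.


translate([467, 294, 0]) cube([2630, 145, 2920]);
translate([467, 4959, 0]) cube([2630, 145, 2920]);
translate([467, 439, 0]) cube([145, 4520, 2920]);
translate([2952, 439, 0]) cube([145, 4520, 2920]);


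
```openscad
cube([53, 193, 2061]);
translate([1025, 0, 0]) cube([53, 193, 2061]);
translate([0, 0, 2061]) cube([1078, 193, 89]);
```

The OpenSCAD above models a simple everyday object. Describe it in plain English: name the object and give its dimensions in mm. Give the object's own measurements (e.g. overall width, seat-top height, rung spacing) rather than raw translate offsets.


A door frame. The clear opening is 972 mm wide and 2061 mm high. Two 53 mm wide jambs, 193 mm deep, stand either side of the opening from the floor to the top of the opening. A 89 mm thick head sits across the top of both jambs, spanning the full outside width of the frame.


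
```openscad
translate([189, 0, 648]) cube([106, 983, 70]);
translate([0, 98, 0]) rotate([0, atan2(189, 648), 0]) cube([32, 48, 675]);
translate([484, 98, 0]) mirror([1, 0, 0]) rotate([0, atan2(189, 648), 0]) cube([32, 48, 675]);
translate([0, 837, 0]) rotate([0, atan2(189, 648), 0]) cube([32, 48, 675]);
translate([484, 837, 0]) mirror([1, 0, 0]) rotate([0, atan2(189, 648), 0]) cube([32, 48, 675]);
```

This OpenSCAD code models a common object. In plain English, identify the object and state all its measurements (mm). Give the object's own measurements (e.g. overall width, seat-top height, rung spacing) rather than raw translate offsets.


A sawhorse. A 106×983×70 mm beam (x, y, z) sits on two A-frame leg pairs. Each pair is two raked legs of 32×48 mm section (48 mm along y) splaying symmetrically in x. Each leg rises 648 mm vertically over 189 mm of horizontal reach and is 675 mm long along its own axis. Every leg's outer bottom edge rests on the floor and its outer top edge meets a bottom edge of the beam — the left legs (tilting toward +x) meet the beam's −x bottom edge, the right legs (their mirror images, tilting toward −x) meet its +x bottom edge — so the leg tops tuck under the beam, the beam's underside is 648 mm above the floor, and the feet are 484 mm apart outside-to-outside with the beam centred between them. The two leg pairs are set in 98 mm from either end of the beam.


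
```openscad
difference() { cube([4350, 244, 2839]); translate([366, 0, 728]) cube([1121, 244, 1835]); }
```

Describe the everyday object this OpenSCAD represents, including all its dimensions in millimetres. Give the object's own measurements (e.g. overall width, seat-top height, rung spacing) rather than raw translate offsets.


A wall 4350 mm long (x), 244 mm thick (y), 2839 mm tall, with a rectangular window opening cut through it. The opening is 1121 mm wide and 1835 mm tall; its sill is at z = 728 mm and its near (−x) edge is 366 mm from the wall's −x end. The opening passes through the full wall thickness.


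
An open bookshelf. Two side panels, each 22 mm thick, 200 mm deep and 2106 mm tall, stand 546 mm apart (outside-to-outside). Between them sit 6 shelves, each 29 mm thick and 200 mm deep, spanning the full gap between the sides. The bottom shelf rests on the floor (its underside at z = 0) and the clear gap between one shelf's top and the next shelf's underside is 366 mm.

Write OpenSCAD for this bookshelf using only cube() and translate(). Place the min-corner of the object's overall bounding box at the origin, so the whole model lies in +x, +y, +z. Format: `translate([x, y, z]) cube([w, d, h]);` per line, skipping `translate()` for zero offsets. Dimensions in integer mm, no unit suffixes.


cube([22, 200, 2106]);
translate([524, 0, 0]) cube([22, 200, 2106]);
translate([22, 0, 0]) cube([502, 200, 29]);
translate([22, 0, 395]) cube([502, 200, 29]);
translate([22, 0, 790]) cube([502, 200, 29]);
translate([22, 0, 1185]) cube([502, 200, 29]);
translate([22, 0, 1580]) cube([502, 200, 29]);
translate([22, 0, 1975]) cube([502, 200, 29]);


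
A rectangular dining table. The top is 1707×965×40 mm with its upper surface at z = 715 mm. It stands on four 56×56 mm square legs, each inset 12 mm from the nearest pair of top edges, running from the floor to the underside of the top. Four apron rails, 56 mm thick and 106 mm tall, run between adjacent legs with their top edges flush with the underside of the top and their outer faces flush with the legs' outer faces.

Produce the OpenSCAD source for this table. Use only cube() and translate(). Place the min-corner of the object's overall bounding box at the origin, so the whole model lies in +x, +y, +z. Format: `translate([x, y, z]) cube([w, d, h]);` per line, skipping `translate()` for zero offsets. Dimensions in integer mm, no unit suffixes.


translate([0, 0, 675]) cube([1707, 965, 40]);
translate([12, 12, 0]) cube([56, 56, 675]);
translate([1639, 12, 0]) cube([56, 56, 675]);
translate([12, 897, 0]) cube([56, 56, 675]);
translate([1639, 897, 0]) cube([56, 56, 675]);
translate([68, 12, 569]) cube([1571, 56, 106]);
translate([68, 897, 569]) cube([1571, 56, 106]);
translate([12, 68, 569]) cube([56, 829, 106]);
translate([1639, 68, 569]) cube([56, 829, 106]);


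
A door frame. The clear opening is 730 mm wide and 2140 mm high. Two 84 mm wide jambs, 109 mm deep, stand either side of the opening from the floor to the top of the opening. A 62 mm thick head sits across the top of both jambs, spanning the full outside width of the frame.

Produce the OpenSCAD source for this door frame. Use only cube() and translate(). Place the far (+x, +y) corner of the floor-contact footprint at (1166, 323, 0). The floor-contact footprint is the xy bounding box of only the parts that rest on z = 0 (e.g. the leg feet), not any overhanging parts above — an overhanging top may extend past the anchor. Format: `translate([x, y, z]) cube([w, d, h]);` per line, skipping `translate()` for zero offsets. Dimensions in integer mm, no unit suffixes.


translate([268, 214, 0]) cube([84, 109, 2140]);
translate([1082, 214, 0]) cube([84, 109, 2140]);
translate([268, 214, 2140]) cube([898, 109, 62]);


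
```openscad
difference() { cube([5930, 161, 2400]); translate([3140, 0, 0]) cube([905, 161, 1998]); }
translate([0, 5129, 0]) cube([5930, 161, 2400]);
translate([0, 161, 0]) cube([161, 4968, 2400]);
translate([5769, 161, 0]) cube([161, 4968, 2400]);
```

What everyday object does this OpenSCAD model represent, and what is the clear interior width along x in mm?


A single room. The interior width is 5608 mm.

Four walls enclosing a rectangle with a door in the front wall — a room. Outside width 5930 minus two 161 mm walls gives 5608 mm.


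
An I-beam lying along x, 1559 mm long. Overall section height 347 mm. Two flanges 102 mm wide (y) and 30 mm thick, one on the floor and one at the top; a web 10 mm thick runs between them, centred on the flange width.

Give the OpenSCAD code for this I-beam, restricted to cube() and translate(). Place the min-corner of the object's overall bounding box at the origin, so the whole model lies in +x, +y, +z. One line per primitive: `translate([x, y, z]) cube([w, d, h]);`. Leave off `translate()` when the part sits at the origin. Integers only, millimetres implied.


cube([1559, 102, 30]);
translate([0, 46, 30]) cube([1559, 10, 287]);
translate([0, 0, 317]) cube([1559, 102, 30]);


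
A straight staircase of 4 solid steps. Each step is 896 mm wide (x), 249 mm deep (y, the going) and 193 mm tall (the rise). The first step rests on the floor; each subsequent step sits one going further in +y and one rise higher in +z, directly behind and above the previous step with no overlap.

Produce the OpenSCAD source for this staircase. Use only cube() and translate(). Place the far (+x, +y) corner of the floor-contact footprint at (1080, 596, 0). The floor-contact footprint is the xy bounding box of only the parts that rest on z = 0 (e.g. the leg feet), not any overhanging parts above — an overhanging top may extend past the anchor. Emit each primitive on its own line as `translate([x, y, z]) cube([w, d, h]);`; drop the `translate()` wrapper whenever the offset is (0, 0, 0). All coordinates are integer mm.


translate([184, 347, 0]) cube([896, 249, 193]);
translate([184, 596, 193]) cube([896, 249, 193]);
translate([184, 845, 386]) cube([896, 249, 193]);
translate([184, 1094, 579]) cube([896, 249, 193]);


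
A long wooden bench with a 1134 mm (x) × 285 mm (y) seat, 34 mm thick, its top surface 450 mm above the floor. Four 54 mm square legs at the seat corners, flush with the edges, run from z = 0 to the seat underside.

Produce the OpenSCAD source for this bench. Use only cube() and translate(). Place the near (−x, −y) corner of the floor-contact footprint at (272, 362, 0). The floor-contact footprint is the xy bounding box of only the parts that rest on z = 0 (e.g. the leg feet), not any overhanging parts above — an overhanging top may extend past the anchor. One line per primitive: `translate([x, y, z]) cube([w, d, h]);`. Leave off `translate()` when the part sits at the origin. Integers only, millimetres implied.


translate([272, 362, 416]) cube([1134, 285, 34]);
translate([272, 362, 0]) cube([54, 54, 416]);
translate([272, 593, 0]) cube([54, 54, 416]);
translate([1352, 362, 0]) cube([54, 54, 416]);
translate([1352, 593, 0]) cube([54, 54, 416]);


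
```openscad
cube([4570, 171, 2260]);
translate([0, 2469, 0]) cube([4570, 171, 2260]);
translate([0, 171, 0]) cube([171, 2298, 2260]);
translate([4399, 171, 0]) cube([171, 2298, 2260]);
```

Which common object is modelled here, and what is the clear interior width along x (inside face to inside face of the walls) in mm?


A house (or room) frame. The interior width is 4228 mm.

Four 2260 mm walls enclosing a rectangle with no floor or roof — a room or house frame. Outside width is 4570 mm and wall thickness is 171 mm, so the interior width is 4570 − 2 × 171 = 4228 mm.


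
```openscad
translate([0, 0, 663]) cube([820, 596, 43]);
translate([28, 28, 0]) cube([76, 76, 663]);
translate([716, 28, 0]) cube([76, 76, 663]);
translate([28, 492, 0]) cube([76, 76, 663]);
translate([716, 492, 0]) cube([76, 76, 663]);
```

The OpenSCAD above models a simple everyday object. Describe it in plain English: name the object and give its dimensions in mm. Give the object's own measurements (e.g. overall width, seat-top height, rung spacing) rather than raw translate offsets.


A rectangular dining table. The top is 820×596×43 mm with its upper surface at z = 706 mm. It stands on four 76×76 mm square legs, each inset 28 mm from the nearest pair of top edges, running from the floor to the underside of the top.


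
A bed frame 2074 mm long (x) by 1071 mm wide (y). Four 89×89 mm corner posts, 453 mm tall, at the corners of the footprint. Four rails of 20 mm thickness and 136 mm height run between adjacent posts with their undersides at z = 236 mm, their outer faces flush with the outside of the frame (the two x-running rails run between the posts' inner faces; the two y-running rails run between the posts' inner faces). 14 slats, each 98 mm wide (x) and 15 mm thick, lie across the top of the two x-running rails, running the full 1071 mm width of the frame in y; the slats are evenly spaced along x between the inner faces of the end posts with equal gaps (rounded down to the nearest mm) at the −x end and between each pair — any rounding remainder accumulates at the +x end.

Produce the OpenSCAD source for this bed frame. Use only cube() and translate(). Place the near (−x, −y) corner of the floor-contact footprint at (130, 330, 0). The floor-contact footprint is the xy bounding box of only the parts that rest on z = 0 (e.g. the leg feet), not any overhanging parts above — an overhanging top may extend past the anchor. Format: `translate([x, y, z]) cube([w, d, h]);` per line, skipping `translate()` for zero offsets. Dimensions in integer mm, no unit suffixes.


translate([130, 330, 0]) cube([89, 89, 453]);
translate([130, 1312, 0]) cube([89, 89, 453]);
translate([2115, 330, 0]) cube([89, 89, 453]);
translate([2115, 1312, 0]) cube([89, 89, 453]);
translate([219, 330, 236]) cube([1896, 20, 136]);
translate([219, 1381, 236]) cube([1896, 20, 136]);
translate([130, 419, 236]) cube([20, 893, 136]);
translate([2184, 419, 236]) cube([20, 893, 136]);
translate([253, 330, 372]) cube([98, 1071, 15]);
translate([385, 330, 372]) cube([98, 1071, 15]);
translate([517, 330, 372]) cube([98, 1071, 15]);
translate([649, 330, 372]) cube([98, 1071, 15]);
translate([781, 330, 372]) cube([98, 1071, 15]);
translate([913, 330, 372]) cube([98, 1071, 15]);
translate([1045, 330, 372]) cube([98, 1071, 15]);
translate([1177, 330, 372]) cube([98, 1071, 15]);
translate([1309, 330, 372]) cube([98, 1071, 15]);
translate([1441, 330, 372]) cube([98, 1071, 15]);
translate([1573, 330, 372]) cube([98, 1071, 15]);
translate([1705, 330, 372]) cube([98, 1071, 15]);
translate([1837, 330, 372]) cube([98, 1071, 15]);
translate([1969, 330, 372]) cube([98, 1071, 15]);
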